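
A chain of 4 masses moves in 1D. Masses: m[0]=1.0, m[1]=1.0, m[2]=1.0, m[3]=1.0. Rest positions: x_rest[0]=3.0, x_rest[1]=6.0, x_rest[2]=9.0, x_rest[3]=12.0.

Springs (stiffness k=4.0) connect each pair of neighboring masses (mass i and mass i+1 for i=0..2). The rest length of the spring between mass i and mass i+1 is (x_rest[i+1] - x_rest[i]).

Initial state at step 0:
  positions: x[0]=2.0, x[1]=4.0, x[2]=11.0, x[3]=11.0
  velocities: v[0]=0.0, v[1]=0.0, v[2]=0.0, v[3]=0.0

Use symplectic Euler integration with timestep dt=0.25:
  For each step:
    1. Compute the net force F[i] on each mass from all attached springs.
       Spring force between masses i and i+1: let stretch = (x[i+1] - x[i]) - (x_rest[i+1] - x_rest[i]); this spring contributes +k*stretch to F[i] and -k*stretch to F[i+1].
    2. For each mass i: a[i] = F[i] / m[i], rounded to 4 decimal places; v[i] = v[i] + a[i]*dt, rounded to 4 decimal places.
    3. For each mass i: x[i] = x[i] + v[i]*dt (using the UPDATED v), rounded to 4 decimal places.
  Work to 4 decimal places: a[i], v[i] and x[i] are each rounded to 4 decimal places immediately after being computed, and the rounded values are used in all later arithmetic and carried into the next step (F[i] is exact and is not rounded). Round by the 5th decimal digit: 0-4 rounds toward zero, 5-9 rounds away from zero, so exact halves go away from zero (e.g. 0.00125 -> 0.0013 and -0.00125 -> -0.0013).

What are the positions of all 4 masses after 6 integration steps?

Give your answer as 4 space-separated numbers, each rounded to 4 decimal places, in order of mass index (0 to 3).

Answer: 3.8828 3.8086 10.1758 10.1328

Derivation:
Step 0: x=[2.0000 4.0000 11.0000 11.0000] v=[0.0000 0.0000 0.0000 0.0000]
Step 1: x=[1.7500 5.2500 9.2500 11.7500] v=[-1.0000 5.0000 -7.0000 3.0000]
Step 2: x=[1.6250 6.6250 7.1250 12.6250] v=[-0.5000 5.5000 -8.5000 3.5000]
Step 3: x=[2.0000 6.8750 6.2500 12.8750] v=[1.5000 1.0000 -3.5000 1.0000]
Step 4: x=[2.8438 5.7500 7.1875 12.2188] v=[3.3750 -4.5000 3.7500 -2.6250]
Step 5: x=[3.6641 4.2578 9.0235 11.0547] v=[3.2812 -5.9687 7.3438 -4.6563]
Step 6: x=[3.8828 3.8086 10.1758 10.1328] v=[0.8749 -1.7967 4.6093 -3.6875]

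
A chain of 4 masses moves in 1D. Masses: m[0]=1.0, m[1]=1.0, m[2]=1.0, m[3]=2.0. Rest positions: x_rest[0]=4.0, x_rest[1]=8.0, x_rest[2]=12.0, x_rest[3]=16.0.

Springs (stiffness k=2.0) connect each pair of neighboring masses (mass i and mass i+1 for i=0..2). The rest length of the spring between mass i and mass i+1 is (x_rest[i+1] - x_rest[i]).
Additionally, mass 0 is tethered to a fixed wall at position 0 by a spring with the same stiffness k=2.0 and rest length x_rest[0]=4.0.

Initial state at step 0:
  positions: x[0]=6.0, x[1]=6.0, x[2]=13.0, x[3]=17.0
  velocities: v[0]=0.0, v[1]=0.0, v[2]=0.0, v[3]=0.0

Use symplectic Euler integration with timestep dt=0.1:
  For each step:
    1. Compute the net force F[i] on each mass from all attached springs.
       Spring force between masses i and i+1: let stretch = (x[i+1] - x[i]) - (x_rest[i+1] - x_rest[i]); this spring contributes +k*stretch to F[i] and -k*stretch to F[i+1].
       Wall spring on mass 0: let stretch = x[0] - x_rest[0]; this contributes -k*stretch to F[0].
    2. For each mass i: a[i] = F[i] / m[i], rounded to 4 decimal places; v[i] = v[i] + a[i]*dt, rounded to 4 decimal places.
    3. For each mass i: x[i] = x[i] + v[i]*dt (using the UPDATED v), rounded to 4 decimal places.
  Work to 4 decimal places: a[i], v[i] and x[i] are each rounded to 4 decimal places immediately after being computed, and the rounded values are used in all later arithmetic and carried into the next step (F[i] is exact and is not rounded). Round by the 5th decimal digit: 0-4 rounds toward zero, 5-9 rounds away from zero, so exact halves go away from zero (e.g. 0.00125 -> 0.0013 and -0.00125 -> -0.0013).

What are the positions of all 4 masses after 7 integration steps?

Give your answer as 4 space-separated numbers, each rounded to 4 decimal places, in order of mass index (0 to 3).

Step 0: x=[6.0000 6.0000 13.0000 17.0000] v=[0.0000 0.0000 0.0000 0.0000]
Step 1: x=[5.8800 6.1400 12.9400 17.0000] v=[-1.2000 1.4000 -0.6000 0.0000]
Step 2: x=[5.6476 6.4108 12.8252 16.9994] v=[-2.3240 2.7080 -1.1480 -0.0060]
Step 3: x=[5.3175 6.7946 12.6656 16.9971] v=[-3.3009 3.8382 -1.5960 -0.0234]
Step 4: x=[4.9106 7.2663 12.4752 16.9914] v=[-4.0690 4.7170 -1.9039 -0.0566]
Step 5: x=[4.4526 7.7951 12.2710 16.9806] v=[-4.5800 5.2876 -2.0424 -0.1082]
Step 6: x=[3.9724 8.3465 12.0714 16.9627] v=[-4.8020 5.5143 -1.9957 -0.1792]
Step 7: x=[3.5002 8.8850 11.8952 16.9359] v=[-4.7217 5.3845 -1.7624 -0.2683]

Answer: 3.5002 8.8850 11.8952 16.9359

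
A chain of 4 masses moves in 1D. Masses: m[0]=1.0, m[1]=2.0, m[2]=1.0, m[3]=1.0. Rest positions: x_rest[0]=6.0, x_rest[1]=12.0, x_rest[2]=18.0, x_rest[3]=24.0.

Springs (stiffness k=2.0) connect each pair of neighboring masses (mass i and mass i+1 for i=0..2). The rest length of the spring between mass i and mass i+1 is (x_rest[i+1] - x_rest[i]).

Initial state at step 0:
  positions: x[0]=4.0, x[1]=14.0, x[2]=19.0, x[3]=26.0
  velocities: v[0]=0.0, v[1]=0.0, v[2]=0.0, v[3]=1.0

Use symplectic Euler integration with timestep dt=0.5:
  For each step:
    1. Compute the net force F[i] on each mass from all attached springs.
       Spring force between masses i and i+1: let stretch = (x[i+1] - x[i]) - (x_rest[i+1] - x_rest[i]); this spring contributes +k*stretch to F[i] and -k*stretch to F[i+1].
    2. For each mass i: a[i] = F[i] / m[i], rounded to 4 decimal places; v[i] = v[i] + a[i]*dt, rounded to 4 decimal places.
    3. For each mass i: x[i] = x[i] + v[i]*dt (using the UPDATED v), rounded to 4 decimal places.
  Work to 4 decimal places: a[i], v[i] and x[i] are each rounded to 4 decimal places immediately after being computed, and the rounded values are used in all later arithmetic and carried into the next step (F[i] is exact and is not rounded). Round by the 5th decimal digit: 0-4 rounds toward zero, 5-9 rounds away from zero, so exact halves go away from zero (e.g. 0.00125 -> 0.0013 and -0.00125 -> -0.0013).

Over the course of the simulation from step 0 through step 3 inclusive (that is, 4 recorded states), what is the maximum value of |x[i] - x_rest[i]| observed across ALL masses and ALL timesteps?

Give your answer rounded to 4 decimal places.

Step 0: x=[4.0000 14.0000 19.0000 26.0000] v=[0.0000 0.0000 0.0000 1.0000]
Step 1: x=[6.0000 12.7500 20.0000 26.0000] v=[4.0000 -2.5000 2.0000 0.0000]
Step 2: x=[8.3750 11.6250 20.3750 26.0000] v=[4.7500 -2.2500 0.7500 0.0000]
Step 3: x=[9.3750 11.8750 19.1875 26.1875] v=[2.0000 0.5000 -2.3750 0.3750]
Max displacement = 3.3750

Answer: 3.3750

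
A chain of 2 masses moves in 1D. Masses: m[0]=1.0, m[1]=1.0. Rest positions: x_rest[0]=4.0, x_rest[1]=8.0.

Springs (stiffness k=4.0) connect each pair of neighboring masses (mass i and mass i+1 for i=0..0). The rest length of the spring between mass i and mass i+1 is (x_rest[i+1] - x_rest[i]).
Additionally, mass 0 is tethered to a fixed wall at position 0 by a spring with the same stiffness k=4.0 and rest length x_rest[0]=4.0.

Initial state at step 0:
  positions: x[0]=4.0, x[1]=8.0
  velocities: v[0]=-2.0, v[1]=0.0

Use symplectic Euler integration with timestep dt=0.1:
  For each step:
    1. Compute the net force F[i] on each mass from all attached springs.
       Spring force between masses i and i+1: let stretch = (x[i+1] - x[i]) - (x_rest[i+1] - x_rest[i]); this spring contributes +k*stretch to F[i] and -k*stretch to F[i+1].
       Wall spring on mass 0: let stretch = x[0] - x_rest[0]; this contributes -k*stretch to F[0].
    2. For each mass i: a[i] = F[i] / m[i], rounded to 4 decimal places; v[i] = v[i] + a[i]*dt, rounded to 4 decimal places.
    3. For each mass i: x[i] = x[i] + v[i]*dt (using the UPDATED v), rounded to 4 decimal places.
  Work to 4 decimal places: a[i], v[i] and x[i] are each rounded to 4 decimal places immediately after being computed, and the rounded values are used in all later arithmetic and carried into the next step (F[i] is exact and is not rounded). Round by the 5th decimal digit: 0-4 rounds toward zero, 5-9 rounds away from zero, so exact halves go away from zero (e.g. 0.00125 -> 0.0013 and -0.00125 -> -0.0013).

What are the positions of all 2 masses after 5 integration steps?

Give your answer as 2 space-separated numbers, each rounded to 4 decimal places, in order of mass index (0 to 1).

Answer: 3.2878 7.8594

Derivation:
Step 0: x=[4.0000 8.0000] v=[-2.0000 0.0000]
Step 1: x=[3.8000 8.0000] v=[-2.0000 0.0000]
Step 2: x=[3.6160 7.9920] v=[-1.8400 -0.0800]
Step 3: x=[3.4624 7.9690] v=[-1.5360 -0.2304]
Step 4: x=[3.3506 7.9257] v=[-1.1183 -0.4330]
Step 5: x=[3.2878 7.8594] v=[-0.6285 -0.6630]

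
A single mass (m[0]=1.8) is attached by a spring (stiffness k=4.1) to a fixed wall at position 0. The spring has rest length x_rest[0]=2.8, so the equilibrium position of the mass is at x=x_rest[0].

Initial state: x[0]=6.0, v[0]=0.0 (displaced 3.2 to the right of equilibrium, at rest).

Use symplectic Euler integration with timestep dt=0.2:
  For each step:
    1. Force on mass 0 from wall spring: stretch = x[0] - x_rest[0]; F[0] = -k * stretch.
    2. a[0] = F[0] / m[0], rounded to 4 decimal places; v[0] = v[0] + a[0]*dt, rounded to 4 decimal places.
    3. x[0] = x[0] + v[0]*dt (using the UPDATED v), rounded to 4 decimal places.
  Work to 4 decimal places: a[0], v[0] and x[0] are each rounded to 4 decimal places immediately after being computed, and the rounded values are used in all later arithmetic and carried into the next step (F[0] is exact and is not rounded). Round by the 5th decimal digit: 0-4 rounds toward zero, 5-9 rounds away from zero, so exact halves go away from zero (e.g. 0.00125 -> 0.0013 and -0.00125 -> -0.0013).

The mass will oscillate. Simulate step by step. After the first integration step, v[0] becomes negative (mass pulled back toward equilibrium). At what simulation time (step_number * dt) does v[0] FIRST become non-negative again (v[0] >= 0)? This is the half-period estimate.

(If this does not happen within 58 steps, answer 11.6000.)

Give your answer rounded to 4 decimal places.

Step 0: x=[6.0000] v=[0.0000]
Step 1: x=[5.7084] v=[-1.4578]
Step 2: x=[5.1519] v=[-2.7827]
Step 3: x=[4.3811] v=[-3.8541]
Step 4: x=[3.4662] v=[-4.5744]
Step 5: x=[2.4906] v=[-4.8779]
Step 6: x=[1.5432] v=[-4.7370]
Step 7: x=[0.7103] v=[-4.1645]
Step 8: x=[0.0678] v=[-3.2125]
Step 9: x=[-0.3258] v=[-1.9678]
Step 10: x=[-0.4346] v=[-0.5438]
Step 11: x=[-0.2487] v=[0.9297]
First v>=0 after going negative at step 11, time=2.2000

Answer: 2.2000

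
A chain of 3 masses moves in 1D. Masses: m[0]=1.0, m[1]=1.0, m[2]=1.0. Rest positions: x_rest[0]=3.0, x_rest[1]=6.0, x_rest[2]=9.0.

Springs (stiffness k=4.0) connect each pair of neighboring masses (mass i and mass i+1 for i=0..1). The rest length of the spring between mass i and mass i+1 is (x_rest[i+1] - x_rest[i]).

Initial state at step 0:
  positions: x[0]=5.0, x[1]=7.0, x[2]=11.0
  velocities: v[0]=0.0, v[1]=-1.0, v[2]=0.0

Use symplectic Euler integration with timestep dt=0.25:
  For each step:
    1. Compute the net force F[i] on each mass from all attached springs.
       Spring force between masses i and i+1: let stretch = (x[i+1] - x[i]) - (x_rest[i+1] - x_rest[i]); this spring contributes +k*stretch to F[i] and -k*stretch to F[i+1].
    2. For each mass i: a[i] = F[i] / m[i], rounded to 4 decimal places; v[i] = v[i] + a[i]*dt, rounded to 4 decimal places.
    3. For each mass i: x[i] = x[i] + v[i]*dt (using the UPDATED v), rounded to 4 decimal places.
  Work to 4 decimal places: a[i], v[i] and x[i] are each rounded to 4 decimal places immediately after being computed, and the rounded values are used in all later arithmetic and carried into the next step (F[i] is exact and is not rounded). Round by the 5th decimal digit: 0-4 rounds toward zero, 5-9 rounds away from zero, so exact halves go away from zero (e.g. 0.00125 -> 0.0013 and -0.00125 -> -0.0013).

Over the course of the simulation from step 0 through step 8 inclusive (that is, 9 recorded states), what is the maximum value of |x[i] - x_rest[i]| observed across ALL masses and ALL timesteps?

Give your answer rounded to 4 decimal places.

Step 0: x=[5.0000 7.0000 11.0000] v=[0.0000 -1.0000 0.0000]
Step 1: x=[4.7500 7.2500 10.7500] v=[-1.0000 1.0000 -1.0000]
Step 2: x=[4.3750 7.7500 10.3750] v=[-1.5000 2.0000 -1.5000]
Step 3: x=[4.0938 8.0625 10.0938] v=[-1.1250 1.2500 -1.1250]
Step 4: x=[4.0547 7.8907 10.0547] v=[-0.1563 -0.6874 -0.1563]
Step 5: x=[4.2246 7.3009 10.2246] v=[0.6797 -2.3594 0.6797]
Step 6: x=[4.4136 6.6729 10.4136] v=[0.7560 -2.5120 0.7560]
Step 7: x=[4.4174 6.4153 10.4174] v=[0.0153 -1.0306 0.0153]
Step 8: x=[4.1707 6.6587 10.1707] v=[-0.9868 0.9736 -0.9868]
Max displacement = 2.0625

Answer: 2.0625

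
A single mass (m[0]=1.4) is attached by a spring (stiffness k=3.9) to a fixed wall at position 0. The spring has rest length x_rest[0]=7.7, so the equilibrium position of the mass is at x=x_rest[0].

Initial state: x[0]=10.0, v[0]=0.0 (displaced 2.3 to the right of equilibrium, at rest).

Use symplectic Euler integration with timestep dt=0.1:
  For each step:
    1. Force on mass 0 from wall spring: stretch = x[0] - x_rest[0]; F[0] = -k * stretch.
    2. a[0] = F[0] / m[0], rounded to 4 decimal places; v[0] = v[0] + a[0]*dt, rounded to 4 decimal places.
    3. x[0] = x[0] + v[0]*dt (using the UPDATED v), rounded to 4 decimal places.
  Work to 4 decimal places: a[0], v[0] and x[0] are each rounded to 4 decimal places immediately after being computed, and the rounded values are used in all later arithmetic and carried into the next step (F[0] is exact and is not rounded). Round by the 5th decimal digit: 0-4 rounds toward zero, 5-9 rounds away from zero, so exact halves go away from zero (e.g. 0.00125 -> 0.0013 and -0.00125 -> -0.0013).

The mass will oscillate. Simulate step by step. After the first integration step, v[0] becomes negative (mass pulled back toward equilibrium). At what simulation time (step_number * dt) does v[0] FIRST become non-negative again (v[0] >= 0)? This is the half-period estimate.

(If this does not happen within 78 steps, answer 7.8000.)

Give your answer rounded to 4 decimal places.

Answer: 1.9000

Derivation:
Step 0: x=[10.0000] v=[0.0000]
Step 1: x=[9.9359] v=[-0.6407]
Step 2: x=[9.8095] v=[-1.2636]
Step 3: x=[9.6244] v=[-1.8513]
Step 4: x=[9.3857] v=[-2.3874]
Step 5: x=[9.1000] v=[-2.8570]
Step 6: x=[8.7753] v=[-3.2470]
Step 7: x=[8.4206] v=[-3.5466]
Step 8: x=[8.0459] v=[-3.7473]
Step 9: x=[7.6615] v=[-3.8437]
Step 10: x=[7.2782] v=[-3.8330]
Step 11: x=[6.9067] v=[-3.7155]
Step 12: x=[6.5573] v=[-3.4945]
Step 13: x=[6.2397] v=[-3.1762]
Step 14: x=[5.9628] v=[-2.7694]
Step 15: x=[5.7343] v=[-2.2855]
Step 16: x=[5.5605] v=[-1.7379]
Step 17: x=[5.4463] v=[-1.1419]
Step 18: x=[5.3949] v=[-0.5141]
Step 19: x=[5.4077] v=[0.1280]
First v>=0 after going negative at step 19, time=1.9000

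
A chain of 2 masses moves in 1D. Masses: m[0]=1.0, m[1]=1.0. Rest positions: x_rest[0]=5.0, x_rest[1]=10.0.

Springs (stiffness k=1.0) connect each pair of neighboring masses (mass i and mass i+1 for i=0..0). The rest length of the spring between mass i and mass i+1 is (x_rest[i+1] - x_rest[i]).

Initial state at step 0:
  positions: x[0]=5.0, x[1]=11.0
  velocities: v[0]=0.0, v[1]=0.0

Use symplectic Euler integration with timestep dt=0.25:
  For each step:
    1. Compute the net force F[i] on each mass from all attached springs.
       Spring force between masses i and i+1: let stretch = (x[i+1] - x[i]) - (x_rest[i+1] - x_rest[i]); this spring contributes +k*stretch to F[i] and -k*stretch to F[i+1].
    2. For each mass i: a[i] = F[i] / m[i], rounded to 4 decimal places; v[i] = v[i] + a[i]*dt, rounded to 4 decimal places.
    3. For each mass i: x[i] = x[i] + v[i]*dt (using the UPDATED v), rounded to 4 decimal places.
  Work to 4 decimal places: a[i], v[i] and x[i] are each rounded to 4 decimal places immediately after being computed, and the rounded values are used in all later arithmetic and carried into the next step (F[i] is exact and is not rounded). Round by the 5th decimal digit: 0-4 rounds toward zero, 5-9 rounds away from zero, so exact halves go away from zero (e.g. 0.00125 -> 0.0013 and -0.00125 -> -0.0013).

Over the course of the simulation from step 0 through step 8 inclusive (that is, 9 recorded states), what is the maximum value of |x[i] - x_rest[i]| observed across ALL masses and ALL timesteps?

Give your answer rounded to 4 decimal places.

Step 0: x=[5.0000 11.0000] v=[0.0000 0.0000]
Step 1: x=[5.0625 10.9375] v=[0.2500 -0.2500]
Step 2: x=[5.1797 10.8203] v=[0.4688 -0.4688]
Step 3: x=[5.3370 10.6631] v=[0.6290 -0.6290]
Step 4: x=[5.5146 10.4855] v=[0.7105 -0.7105]
Step 5: x=[5.6904 10.3097] v=[0.7032 -0.7032]
Step 6: x=[5.8424 10.1577] v=[0.6080 -0.6080]
Step 7: x=[5.9516 10.0485] v=[0.4368 -0.4368]
Step 8: x=[6.0044 9.9958] v=[0.2110 -0.2110]
Max displacement = 1.0044

Answer: 1.0044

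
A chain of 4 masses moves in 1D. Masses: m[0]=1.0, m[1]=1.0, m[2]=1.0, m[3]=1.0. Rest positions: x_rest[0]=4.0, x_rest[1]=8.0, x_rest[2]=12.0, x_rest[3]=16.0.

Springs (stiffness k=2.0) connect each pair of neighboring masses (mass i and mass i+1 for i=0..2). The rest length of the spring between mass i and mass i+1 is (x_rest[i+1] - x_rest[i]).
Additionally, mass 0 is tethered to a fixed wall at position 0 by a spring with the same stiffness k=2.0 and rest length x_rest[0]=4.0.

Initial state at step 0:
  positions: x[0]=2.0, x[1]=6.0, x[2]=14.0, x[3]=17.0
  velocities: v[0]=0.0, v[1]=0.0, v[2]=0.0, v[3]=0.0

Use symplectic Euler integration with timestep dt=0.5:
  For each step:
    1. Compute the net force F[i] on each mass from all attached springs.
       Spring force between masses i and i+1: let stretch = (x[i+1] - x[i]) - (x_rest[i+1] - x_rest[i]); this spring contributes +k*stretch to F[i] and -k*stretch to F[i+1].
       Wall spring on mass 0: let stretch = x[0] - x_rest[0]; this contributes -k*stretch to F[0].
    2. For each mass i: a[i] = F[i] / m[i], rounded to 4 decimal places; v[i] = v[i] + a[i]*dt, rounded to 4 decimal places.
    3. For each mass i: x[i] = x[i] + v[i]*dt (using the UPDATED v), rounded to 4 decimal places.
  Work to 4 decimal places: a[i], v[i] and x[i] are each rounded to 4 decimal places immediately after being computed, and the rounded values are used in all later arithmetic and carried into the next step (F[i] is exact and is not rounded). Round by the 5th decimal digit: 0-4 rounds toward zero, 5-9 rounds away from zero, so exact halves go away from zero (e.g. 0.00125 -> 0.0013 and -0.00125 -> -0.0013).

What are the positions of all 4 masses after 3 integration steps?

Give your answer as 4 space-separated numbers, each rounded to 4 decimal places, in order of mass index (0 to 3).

Step 0: x=[2.0000 6.0000 14.0000 17.0000] v=[0.0000 0.0000 0.0000 0.0000]
Step 1: x=[3.0000 8.0000 11.5000 17.5000] v=[2.0000 4.0000 -5.0000 1.0000]
Step 2: x=[5.0000 9.2500 10.2500 17.0000] v=[4.0000 2.5000 -2.5000 -1.0000]
Step 3: x=[6.6250 8.8750 11.8750 15.1250] v=[3.2500 -0.7500 3.2500 -3.7500]

Answer: 6.6250 8.8750 11.8750 15.1250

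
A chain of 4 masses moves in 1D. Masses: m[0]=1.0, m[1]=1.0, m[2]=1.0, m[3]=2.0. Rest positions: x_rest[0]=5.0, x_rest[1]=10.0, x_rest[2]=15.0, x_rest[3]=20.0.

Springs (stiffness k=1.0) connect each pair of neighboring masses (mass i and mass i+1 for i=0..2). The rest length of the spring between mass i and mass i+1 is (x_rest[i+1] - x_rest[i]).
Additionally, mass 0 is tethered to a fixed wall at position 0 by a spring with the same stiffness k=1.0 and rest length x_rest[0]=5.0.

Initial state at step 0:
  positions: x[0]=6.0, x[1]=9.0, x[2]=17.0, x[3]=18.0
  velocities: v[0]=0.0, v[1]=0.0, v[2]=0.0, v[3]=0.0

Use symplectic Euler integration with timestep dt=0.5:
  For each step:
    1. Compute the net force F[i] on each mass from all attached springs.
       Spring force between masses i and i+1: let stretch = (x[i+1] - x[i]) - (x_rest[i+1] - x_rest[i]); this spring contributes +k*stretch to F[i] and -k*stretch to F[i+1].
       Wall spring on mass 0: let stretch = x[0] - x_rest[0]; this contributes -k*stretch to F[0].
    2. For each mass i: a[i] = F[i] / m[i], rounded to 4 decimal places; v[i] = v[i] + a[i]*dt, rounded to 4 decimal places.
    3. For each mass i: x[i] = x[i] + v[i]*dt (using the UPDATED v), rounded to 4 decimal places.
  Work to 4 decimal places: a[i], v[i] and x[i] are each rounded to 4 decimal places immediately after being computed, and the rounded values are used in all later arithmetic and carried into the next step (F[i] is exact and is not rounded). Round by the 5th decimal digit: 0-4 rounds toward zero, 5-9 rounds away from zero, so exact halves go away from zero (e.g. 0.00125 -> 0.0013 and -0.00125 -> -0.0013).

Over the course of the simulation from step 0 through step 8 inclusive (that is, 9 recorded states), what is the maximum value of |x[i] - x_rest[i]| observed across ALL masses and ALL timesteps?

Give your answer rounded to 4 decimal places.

Step 0: x=[6.0000 9.0000 17.0000 18.0000] v=[0.0000 0.0000 0.0000 0.0000]
Step 1: x=[5.2500 10.2500 15.2500 18.5000] v=[-1.5000 2.5000 -3.5000 1.0000]
Step 2: x=[4.4375 11.5000 13.0625 19.2188] v=[-1.6250 2.5000 -4.3750 1.4375]
Step 3: x=[4.2813 11.3750 12.0235 19.7930] v=[-0.3125 -0.2500 -2.0781 1.1484]
Step 4: x=[4.8282 9.6387 12.7647 20.0210] v=[1.0937 -3.4726 1.4824 0.4560]
Step 5: x=[5.3707 7.4813 14.5385 19.9670] v=[1.0849 -4.3149 3.5476 -0.1081]
Step 6: x=[5.0981 6.5605 15.9052 19.8594] v=[-0.5452 -1.8416 2.7333 -0.2153]
Step 7: x=[3.9166 7.6103 15.9243 19.8825] v=[-2.3631 2.0996 0.0381 0.0462]
Step 8: x=[2.6793 9.8152 14.8544 20.0359] v=[-2.4746 4.4098 -2.1398 0.3067]
Max displacement = 3.4395

Answer: 3.4395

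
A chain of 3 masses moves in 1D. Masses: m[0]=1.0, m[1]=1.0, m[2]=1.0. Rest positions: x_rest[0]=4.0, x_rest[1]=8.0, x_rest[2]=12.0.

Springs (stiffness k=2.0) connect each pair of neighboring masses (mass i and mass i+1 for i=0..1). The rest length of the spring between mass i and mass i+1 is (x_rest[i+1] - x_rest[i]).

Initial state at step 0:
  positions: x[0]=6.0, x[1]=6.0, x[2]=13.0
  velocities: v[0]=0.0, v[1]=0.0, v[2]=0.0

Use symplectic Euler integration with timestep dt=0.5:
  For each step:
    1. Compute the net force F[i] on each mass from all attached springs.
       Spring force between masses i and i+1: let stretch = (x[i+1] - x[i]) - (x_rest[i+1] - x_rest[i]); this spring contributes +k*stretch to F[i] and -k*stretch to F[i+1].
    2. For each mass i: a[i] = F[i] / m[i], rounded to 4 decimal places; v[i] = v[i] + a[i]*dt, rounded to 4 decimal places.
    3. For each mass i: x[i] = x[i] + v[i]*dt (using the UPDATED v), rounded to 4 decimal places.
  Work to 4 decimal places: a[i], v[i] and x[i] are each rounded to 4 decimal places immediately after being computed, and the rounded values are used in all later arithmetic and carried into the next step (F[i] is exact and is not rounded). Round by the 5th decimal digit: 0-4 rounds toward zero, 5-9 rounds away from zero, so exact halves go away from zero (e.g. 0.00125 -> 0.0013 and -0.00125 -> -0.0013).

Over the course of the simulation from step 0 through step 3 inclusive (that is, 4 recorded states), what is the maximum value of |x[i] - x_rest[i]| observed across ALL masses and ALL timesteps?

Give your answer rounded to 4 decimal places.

Answer: 3.2500

Derivation:
Step 0: x=[6.0000 6.0000 13.0000] v=[0.0000 0.0000 0.0000]
Step 1: x=[4.0000 9.5000 11.5000] v=[-4.0000 7.0000 -3.0000]
Step 2: x=[2.7500 11.2500 11.0000] v=[-2.5000 3.5000 -1.0000]
Step 3: x=[3.7500 8.6250 12.6250] v=[2.0000 -5.2500 3.2500]
Max displacement = 3.2500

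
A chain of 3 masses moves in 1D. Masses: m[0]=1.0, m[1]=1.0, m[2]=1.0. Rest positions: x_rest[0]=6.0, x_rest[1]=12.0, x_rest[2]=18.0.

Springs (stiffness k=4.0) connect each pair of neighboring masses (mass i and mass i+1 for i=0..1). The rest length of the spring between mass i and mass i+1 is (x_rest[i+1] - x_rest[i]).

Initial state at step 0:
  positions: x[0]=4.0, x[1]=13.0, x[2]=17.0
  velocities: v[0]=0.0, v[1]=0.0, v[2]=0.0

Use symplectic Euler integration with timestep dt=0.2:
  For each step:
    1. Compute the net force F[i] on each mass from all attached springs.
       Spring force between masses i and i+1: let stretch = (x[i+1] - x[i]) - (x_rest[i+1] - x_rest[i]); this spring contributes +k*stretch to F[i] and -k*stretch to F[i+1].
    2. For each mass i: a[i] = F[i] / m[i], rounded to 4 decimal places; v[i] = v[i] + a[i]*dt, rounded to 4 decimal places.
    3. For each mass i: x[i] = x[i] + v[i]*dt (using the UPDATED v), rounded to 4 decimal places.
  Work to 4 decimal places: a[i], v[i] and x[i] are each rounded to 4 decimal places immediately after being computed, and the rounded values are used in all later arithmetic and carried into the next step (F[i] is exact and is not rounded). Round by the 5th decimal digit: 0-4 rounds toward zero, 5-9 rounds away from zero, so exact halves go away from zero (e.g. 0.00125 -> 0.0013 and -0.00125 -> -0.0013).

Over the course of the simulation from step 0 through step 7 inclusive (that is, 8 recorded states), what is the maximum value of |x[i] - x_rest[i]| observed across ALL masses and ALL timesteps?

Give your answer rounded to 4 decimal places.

Answer: 2.4418

Derivation:
Step 0: x=[4.0000 13.0000 17.0000] v=[0.0000 0.0000 0.0000]
Step 1: x=[4.4800 12.2000 17.3200] v=[2.4000 -4.0000 1.6000]
Step 2: x=[5.2352 10.9840 17.7808] v=[3.7760 -6.0800 2.3040]
Step 3: x=[5.9502 9.9357 18.1141] v=[3.5750 -5.2416 1.6666]
Step 4: x=[6.3429 9.5582 18.0989] v=[1.9634 -1.8873 -0.0761]
Step 5: x=[6.2900 10.0328 17.6772] v=[-0.2644 2.3730 -2.1087]
Step 6: x=[5.8760 11.1317 16.9924] v=[-2.0702 5.4943 -3.4242]
Step 7: x=[5.3429 12.3274 16.3298] v=[-2.6656 5.9783 -3.3128]
Max displacement = 2.4418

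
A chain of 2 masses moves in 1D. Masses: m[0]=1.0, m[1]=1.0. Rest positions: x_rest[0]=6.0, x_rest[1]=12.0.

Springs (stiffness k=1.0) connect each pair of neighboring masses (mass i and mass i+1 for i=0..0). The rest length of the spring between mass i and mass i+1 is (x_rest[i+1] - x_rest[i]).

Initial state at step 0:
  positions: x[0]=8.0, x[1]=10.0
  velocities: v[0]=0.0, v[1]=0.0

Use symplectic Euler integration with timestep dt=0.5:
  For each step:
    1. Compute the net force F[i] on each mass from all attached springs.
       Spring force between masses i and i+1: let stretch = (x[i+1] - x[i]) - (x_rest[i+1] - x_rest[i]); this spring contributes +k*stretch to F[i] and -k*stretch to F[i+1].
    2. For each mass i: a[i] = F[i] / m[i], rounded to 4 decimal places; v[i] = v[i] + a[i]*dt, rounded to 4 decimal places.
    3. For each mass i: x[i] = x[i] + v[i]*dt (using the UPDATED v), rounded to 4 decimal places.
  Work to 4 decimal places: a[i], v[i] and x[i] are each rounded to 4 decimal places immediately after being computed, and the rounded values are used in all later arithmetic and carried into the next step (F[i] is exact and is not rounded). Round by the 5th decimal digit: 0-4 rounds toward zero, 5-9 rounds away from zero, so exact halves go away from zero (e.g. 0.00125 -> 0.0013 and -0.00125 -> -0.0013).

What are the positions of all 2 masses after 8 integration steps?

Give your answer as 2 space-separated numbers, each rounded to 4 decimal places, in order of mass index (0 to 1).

Answer: 8.1173 9.8828

Derivation:
Step 0: x=[8.0000 10.0000] v=[0.0000 0.0000]
Step 1: x=[7.0000 11.0000] v=[-2.0000 2.0000]
Step 2: x=[5.5000 12.5000] v=[-3.0000 3.0000]
Step 3: x=[4.2500 13.7500] v=[-2.5000 2.5000]
Step 4: x=[3.8750 14.1250] v=[-0.7500 0.7500]
Step 5: x=[4.5625 13.4375] v=[1.3750 -1.3750]
Step 6: x=[5.9688 12.0313] v=[2.8125 -2.8125]
Step 7: x=[7.3907 10.6094] v=[2.8438 -2.8438]
Step 8: x=[8.1173 9.8828] v=[1.4532 -1.4532]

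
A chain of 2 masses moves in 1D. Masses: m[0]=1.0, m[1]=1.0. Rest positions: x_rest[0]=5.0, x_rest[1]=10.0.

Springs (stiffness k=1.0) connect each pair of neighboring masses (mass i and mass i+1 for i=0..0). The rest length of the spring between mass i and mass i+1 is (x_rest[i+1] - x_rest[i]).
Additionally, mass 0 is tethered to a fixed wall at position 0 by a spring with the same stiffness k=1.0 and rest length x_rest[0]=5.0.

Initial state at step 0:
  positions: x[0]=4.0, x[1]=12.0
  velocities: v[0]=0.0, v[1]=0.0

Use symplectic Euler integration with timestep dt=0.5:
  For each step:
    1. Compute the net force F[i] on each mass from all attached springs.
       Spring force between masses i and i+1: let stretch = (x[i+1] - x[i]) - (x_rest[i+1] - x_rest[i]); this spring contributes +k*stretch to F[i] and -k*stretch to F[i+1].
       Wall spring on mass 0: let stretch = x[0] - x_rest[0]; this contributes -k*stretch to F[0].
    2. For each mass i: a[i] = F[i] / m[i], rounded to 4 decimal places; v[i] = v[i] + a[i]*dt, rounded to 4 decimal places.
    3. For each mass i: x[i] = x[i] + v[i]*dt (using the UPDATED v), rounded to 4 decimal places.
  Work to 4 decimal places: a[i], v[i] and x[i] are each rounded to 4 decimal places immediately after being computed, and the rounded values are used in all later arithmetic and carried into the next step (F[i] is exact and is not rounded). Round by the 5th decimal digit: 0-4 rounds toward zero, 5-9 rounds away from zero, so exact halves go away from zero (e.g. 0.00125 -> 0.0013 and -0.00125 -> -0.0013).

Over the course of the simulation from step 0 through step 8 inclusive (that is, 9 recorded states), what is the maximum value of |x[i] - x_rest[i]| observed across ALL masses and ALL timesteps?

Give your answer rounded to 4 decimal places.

Step 0: x=[4.0000 12.0000] v=[0.0000 0.0000]
Step 1: x=[5.0000 11.2500] v=[2.0000 -1.5000]
Step 2: x=[6.3125 10.1875] v=[2.6250 -2.1250]
Step 3: x=[7.0157 9.4063] v=[1.4063 -1.5625]
Step 4: x=[6.5626 9.2774] v=[-0.9063 -0.2578]
Step 5: x=[5.1475 9.7198] v=[-2.8302 0.8848]
Step 6: x=[3.5886 10.2692] v=[-3.1178 1.0987]
Step 7: x=[2.8027 10.3984] v=[-1.5718 0.2584]
Step 8: x=[3.2151 9.8787] v=[0.8247 -1.0395]
Max displacement = 2.1973

Answer: 2.1973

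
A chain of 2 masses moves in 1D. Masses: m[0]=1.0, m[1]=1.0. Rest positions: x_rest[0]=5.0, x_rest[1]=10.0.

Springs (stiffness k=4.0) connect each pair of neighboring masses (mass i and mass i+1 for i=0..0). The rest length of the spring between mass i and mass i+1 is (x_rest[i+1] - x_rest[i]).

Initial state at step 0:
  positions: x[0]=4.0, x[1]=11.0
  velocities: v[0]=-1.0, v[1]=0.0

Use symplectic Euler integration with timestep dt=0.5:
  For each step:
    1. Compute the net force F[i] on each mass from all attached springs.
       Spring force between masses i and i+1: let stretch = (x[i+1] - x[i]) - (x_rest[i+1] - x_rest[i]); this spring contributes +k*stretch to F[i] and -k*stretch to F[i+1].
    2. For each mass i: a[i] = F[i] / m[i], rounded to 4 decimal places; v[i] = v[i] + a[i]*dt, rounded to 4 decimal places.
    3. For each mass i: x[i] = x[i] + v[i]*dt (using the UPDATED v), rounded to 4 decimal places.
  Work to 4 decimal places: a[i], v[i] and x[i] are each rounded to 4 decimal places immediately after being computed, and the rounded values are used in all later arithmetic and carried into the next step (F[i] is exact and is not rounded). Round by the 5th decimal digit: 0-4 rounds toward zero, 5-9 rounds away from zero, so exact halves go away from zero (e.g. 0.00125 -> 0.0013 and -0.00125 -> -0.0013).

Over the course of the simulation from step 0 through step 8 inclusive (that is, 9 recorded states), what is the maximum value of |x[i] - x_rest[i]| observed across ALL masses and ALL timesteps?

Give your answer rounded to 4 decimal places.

Answer: 3.0000

Derivation:
Step 0: x=[4.0000 11.0000] v=[-1.0000 0.0000]
Step 1: x=[5.5000 9.0000] v=[3.0000 -4.0000]
Step 2: x=[5.5000 8.5000] v=[0.0000 -1.0000]
Step 3: x=[3.5000 10.0000] v=[-4.0000 3.0000]
Step 4: x=[3.0000 10.0000] v=[-1.0000 0.0000]
Step 5: x=[4.5000 8.0000] v=[3.0000 -4.0000]
Step 6: x=[4.5000 7.5000] v=[0.0000 -1.0000]
Step 7: x=[2.5000 9.0000] v=[-4.0000 3.0000]
Step 8: x=[2.0000 9.0000] v=[-1.0000 0.0000]
Max displacement = 3.0000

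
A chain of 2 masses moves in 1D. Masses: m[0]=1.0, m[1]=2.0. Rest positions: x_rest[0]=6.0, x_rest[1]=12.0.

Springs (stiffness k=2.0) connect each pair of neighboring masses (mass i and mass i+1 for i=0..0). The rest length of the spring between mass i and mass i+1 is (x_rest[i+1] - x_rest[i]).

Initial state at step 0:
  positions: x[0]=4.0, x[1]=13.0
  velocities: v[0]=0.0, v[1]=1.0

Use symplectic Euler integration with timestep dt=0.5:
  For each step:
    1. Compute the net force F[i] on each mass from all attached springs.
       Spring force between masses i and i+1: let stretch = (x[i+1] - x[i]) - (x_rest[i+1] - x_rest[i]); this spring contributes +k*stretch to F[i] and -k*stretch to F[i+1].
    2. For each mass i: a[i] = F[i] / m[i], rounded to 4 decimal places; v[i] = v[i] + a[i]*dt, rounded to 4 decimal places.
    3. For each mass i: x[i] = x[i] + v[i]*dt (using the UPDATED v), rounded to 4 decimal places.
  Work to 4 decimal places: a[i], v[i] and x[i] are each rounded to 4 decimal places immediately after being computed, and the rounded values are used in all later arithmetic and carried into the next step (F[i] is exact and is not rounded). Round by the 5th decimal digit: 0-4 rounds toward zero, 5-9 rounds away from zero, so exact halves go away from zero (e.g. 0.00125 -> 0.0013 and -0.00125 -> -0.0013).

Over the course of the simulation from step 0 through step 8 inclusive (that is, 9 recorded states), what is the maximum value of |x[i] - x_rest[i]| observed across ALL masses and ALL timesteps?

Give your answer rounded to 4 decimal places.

Answer: 3.3371

Derivation:
Step 0: x=[4.0000 13.0000] v=[0.0000 1.0000]
Step 1: x=[5.5000 12.7500] v=[3.0000 -0.5000]
Step 2: x=[7.6250 12.1875] v=[4.2500 -1.1250]
Step 3: x=[9.0313 11.9844] v=[2.8125 -0.4063]
Step 4: x=[8.9141 12.5430] v=[-0.2344 1.1172]
Step 5: x=[7.6114 13.6944] v=[-2.6055 2.3028]
Step 6: x=[6.3502 14.8251] v=[-2.5225 2.2613]
Step 7: x=[6.3264 15.3371] v=[-0.0476 1.0239]
Step 8: x=[7.8080 15.0964] v=[2.9631 -0.4815]
Max displacement = 3.3371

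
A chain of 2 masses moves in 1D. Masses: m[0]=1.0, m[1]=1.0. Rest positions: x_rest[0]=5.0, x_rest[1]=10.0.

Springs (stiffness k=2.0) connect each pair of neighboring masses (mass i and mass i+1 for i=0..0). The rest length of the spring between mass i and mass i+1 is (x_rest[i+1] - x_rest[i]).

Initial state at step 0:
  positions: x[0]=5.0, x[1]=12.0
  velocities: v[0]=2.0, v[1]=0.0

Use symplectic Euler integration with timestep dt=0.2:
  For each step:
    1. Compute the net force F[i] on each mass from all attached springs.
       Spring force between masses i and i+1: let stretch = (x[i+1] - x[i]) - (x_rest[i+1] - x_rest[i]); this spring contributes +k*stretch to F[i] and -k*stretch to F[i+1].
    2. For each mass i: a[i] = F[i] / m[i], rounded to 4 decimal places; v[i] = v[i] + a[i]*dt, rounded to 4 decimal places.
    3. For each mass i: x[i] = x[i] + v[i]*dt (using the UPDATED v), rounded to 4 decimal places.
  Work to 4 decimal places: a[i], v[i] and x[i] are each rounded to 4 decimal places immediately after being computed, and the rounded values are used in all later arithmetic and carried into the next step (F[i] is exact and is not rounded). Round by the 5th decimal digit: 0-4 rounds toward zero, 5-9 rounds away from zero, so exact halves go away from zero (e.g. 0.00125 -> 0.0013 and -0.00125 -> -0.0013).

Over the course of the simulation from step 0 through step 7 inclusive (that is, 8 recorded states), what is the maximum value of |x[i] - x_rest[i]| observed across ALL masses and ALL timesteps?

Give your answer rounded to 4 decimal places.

Step 0: x=[5.0000 12.0000] v=[2.0000 0.0000]
Step 1: x=[5.5600 11.8400] v=[2.8000 -0.8000]
Step 2: x=[6.2224 11.5776] v=[3.3120 -1.3120]
Step 3: x=[6.9132 11.2868] v=[3.4541 -1.4541]
Step 4: x=[7.5539 11.0461] v=[3.2035 -1.2035]
Step 5: x=[8.0740 10.9260] v=[2.6004 -0.6004]
Step 6: x=[8.4222 10.9778] v=[1.7412 0.2588]
Step 7: x=[8.5749 11.2251] v=[0.7634 1.2366]
Max displacement = 3.5749

Answer: 3.5749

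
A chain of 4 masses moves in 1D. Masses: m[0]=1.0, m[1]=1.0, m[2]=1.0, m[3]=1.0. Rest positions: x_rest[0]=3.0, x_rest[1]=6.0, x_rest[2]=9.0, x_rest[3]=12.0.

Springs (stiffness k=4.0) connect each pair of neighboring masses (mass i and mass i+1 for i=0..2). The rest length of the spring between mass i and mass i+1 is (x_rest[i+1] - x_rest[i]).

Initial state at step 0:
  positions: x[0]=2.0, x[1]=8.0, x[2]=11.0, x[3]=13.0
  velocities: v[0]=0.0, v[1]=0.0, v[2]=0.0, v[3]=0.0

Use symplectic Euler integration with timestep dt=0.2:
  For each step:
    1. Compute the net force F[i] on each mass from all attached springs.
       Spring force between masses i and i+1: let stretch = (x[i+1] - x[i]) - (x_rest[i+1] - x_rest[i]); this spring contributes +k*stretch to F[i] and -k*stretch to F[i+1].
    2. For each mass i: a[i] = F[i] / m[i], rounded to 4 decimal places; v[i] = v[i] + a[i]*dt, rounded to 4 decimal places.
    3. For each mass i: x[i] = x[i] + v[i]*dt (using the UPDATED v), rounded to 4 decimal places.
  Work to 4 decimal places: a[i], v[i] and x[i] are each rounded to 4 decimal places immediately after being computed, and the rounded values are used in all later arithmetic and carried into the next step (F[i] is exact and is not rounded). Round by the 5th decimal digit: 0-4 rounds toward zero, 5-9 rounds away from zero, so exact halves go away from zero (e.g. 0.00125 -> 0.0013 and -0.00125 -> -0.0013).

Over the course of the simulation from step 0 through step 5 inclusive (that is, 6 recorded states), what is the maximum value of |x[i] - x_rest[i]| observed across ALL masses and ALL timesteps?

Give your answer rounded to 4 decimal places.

Step 0: x=[2.0000 8.0000 11.0000 13.0000] v=[0.0000 0.0000 0.0000 0.0000]
Step 1: x=[2.4800 7.5200 10.8400 13.1600] v=[2.4000 -2.4000 -0.8000 0.8000]
Step 2: x=[3.2864 6.7648 10.5200 13.4288] v=[4.0320 -3.7760 -1.6000 1.3440]
Step 3: x=[4.1693 6.0539 10.0646 13.7122] v=[4.4147 -3.5546 -2.2771 1.4170]
Step 4: x=[4.8738 5.6832 9.5511 13.8920] v=[3.5224 -1.8537 -2.5676 0.8989]
Step 5: x=[5.2278 5.8018 9.1133 13.8572] v=[1.7699 0.5931 -2.1892 -0.1738]
Max displacement = 2.2278

Answer: 2.2278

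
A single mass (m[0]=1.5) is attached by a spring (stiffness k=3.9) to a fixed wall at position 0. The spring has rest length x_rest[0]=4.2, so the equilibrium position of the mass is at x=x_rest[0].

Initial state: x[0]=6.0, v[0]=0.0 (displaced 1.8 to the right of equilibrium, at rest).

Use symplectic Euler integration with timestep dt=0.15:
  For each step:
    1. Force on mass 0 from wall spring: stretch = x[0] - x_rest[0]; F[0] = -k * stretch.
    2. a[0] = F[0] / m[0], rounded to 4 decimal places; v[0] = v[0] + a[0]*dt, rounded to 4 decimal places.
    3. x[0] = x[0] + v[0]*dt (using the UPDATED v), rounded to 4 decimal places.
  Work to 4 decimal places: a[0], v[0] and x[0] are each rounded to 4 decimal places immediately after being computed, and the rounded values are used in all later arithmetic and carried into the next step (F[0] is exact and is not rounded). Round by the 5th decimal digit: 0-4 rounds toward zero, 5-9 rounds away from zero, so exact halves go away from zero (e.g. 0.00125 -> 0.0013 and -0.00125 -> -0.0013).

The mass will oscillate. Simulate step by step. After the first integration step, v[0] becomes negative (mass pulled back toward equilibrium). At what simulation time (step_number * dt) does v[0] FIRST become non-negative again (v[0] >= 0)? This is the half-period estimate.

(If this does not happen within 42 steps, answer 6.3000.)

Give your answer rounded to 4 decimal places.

Step 0: x=[6.0000] v=[0.0000]
Step 1: x=[5.8947] v=[-0.7020]
Step 2: x=[5.6903] v=[-1.3629]
Step 3: x=[5.3987] v=[-1.9441]
Step 4: x=[5.0370] v=[-2.4116]
Step 5: x=[4.6263] v=[-2.7380]
Step 6: x=[4.1907] v=[-2.9043]
Step 7: x=[3.7556] v=[-2.9007]
Step 8: x=[3.3465] v=[-2.7274]
Step 9: x=[2.9873] v=[-2.3945]
Step 10: x=[2.6991] v=[-1.9216]
Step 11: x=[2.4987] v=[-1.3363]
Step 12: x=[2.3978] v=[-0.6728]
Step 13: x=[2.4023] v=[0.0301]
First v>=0 after going negative at step 13, time=1.9500

Answer: 1.9500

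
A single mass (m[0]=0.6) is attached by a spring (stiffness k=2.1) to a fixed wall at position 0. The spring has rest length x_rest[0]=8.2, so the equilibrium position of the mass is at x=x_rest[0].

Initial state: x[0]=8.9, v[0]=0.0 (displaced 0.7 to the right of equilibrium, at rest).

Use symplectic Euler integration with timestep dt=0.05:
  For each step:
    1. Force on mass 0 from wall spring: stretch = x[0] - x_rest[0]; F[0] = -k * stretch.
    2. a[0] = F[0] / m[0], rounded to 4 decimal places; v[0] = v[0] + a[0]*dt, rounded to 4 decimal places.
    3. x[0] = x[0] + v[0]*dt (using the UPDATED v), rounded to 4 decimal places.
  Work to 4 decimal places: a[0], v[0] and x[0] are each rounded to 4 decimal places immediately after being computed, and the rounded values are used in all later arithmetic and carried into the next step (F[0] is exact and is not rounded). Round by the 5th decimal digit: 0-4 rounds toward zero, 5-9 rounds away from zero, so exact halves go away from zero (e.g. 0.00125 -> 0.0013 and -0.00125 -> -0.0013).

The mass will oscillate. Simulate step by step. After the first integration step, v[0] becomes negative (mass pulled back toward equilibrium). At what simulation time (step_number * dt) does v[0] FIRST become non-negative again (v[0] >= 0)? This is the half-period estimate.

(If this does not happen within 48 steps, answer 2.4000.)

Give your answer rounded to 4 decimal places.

Step 0: x=[8.9000] v=[0.0000]
Step 1: x=[8.8939] v=[-0.1225]
Step 2: x=[8.8817] v=[-0.2439]
Step 3: x=[8.8635] v=[-0.3632]
Step 4: x=[8.8395] v=[-0.4793]
Step 5: x=[8.8099] v=[-0.5912]
Step 6: x=[8.7750] v=[-0.6979]
Step 7: x=[8.7351] v=[-0.7985]
Step 8: x=[8.6905] v=[-0.8921]
Step 9: x=[8.6416] v=[-0.9779]
Step 10: x=[8.5888] v=[-1.0552]
Step 11: x=[8.5326] v=[-1.1232]
Step 12: x=[8.4735] v=[-1.1814]
Step 13: x=[8.4120] v=[-1.2293]
Step 14: x=[8.3487] v=[-1.2664]
Step 15: x=[8.2841] v=[-1.2924]
Step 16: x=[8.2187] v=[-1.3071]
Step 17: x=[8.1532] v=[-1.3104]
Step 18: x=[8.0881] v=[-1.3022]
Step 19: x=[8.0240] v=[-1.2826]
Step 20: x=[7.9614] v=[-1.2518]
Step 21: x=[7.9009] v=[-1.2100]
Step 22: x=[7.8430] v=[-1.1577]
Step 23: x=[7.7882] v=[-1.0952]
Step 24: x=[7.7370] v=[-1.0231]
Step 25: x=[7.6899] v=[-0.9421]
Step 26: x=[7.6473] v=[-0.8528]
Step 27: x=[7.6095] v=[-0.7561]
Step 28: x=[7.5769] v=[-0.6528]
Step 29: x=[7.5497] v=[-0.5438]
Step 30: x=[7.5282] v=[-0.4300]
Step 31: x=[7.5126] v=[-0.3124]
Step 32: x=[7.5030] v=[-0.1921]
Step 33: x=[7.4995] v=[-0.0701]
Step 34: x=[7.5021] v=[0.0525]
First v>=0 after going negative at step 34, time=1.7000

Answer: 1.7000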